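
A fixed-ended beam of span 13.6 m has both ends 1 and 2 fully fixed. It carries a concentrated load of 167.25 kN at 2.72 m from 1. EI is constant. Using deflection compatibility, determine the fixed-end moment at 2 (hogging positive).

Take the two fixed-end moments M_1, M_2 as redundants; the released structure is the simple span 12.
On the primary (simply-supported) span, the end slopes from the loading are:
  at 1: point load 167.25 at a = 2.72: Pab(L + b)/(6LEI) = 1485/EI
  at 2: point load 167.25 at a = 2.72: Pab(L + a)/(6LEI) = 989.9/EI
  θ_10 = 1485/EI,  θ_20 = 989.9/EI
Flexibility coefficients: a unit moment at one end gives L/(3EI) there and L/(6EI) at the far end, so f₁₁ = f₂₂ = 4.533/EI and f₁₂ = f₂₁ = 2.267/EI.
Compatibility — zero rotation at each built-in end:
  4.533 M_1 + 2.267 M_2 = 1485
  2.267 M_1 + 4.533 M_2 = 989.9
Solving the pair gives M_1 = 291.1 kN·m and M_2 = 72.79 kN·m (hogging).

M_2 = 72.79 kN·m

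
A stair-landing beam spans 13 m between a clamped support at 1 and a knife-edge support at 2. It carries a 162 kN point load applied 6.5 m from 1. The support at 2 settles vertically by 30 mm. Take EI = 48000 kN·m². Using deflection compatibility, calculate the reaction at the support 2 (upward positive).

Choose R_2 as the redundant. The primary structure is the cantilever fixed at 1.
Deflection at 2 on the released cantilever, summing each load's contribution:
  point load 162 at a = 6.5: Pa²(3L − a)/(6EI) = 37074/EI
Tip deflection under a unit load at 2: L³/(3EI) = 732.3/EI.
With EI = 48000 kN·m²: δ_0 = 0.77238 m and δ_{22} = 0.015257 m/kN.
Compatibility — the beam at 2 must follow the support down by 0.03 m: δ_0 − R_2·δ_{22} = 0.03, so R_2 = (0.77238 − 0.03)/0.015257 = 48.66 kN.

R_2 = 48.66 kN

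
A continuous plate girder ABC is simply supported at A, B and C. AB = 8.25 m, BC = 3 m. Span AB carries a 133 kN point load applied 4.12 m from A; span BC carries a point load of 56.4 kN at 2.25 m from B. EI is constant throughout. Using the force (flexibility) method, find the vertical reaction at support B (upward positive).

R_B = 151.5 kN

Insert a hinge at B; M_B is the redundant, and each span becomes simply supported.
End slopes at the hinge B, treating each span as simply supported:
  span AB: point load 133 at a = 4.12: Pab(L + a)/(6LEI) = 565.5/EI
  span BC: point load 56.4 at a = 2.25: Pab(L + b)/(6LEI) = 19.83/EI
  relative rotation θ_0 = (565.5 + 19.83)/EI = 585.4/EI
A unit hogging moment at B produces rotation L₁/(3EI) + L₂/(3EI) = 3.75/EI.
Slope continuity at B: θ_0 = M_B·3.75/EI, so M_B = 585.4/3.75 = 156.1 kN·m (hogging).
Span AB, ΣM about A with M_B applied at B: R_B^{AB}·8.25 = 548 + 156.1, so R_B^{AB} = 85.34 kN and R_A = 133 − 85.34 = 47.66 kN.
Span BC, ΣM about C: R_B^{BC}·3 = 42.3 + 156.1, so R_B^{BC} = 66.13 kN and R_C = 56.4 − 66.13 = -9.733 kN.
R_B = 85.34 + 66.13 = 151.5 kN.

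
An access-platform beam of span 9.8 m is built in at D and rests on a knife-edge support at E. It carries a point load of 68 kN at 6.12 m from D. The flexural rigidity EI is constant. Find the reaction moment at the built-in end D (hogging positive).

M_D = 107.5 kN·m

Remove the prop at E; the released (primary) structure is a cantilever built in at D.
Primary-structure tip deflection at E by superposition:
  point load 68 at a = 6.12: Pa²(3L − a)/(6EI) = 9882/EI
Flexibility coefficient — unit upward force at E: δ_{EE} = L³/(3EI) = 313.7/EI.
The prop prevents deflection at E: R_E = δ_0/δ_{EE} = 9882/313.7 = 31.5 kN.
Moment equilibrium about D: M_D = Σ(load moments about D) − R_E·L = 416.2 − 31.5×9.8 = 107.5 kN·m.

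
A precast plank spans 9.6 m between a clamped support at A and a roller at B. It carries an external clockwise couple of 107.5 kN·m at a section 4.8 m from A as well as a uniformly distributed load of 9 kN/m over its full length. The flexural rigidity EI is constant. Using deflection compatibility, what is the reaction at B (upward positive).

R_B = 45 kN

Release the roller at B. Primary structure: cantilever fixed at A.
Free-end deflection of the primary structure under the applied loading (downward +):
  clockwise couple 107.5 at a = 4.8: M₀a(2L − a)/(2EI) = 3715/EI
  UDL 9: wL⁴/(8EI) = 9555/EI
  δ_0 = 13270/EI
Tip deflection under a unit load at B: L³/(3EI) = 294.9/EI.
The prop prevents deflection at B: R_B = δ_0/δ_{BB} = 13270/294.9 = 45 kN.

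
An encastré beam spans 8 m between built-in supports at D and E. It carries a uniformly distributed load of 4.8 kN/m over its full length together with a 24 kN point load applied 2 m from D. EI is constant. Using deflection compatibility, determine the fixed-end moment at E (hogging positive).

Take the two fixed-end moments M_D, M_E as redundants; the released structure is the simple span DE.
End rotations of the released simple span under the applied load (×1/EI):
  at D: UDL 4.8: wL³/(24EI) = 102.4/EI
  at E: UDL 4.8: wL³/(24EI) = 102.4/EI
  at D: point load 24 at a = 2: Pab(L + b)/(6LEI) = 84/EI
  at E: point load 24 at a = 2: Pab(L + a)/(6LEI) = 60/EI
  θ_D0 = 186.4/EI,  θ_E0 = 162.4/EI
Flexibility coefficients: a unit moment at one end gives L/(3EI) there and L/(6EI) at the far end, so f₁₁ = f₂₂ = 2.667/EI and f₁₂ = f₂₁ = 1.333/EI.
Compatibility — zero rotation at each built-in end:
  2.667 M_D + 1.333 M_E = 186.4
  1.333 M_D + 2.667 M_E = 162.4
Solving the pair gives M_D = 52.6 kN·m and M_E = 34.6 kN·m (hogging).

M_E = 34.6 kN·m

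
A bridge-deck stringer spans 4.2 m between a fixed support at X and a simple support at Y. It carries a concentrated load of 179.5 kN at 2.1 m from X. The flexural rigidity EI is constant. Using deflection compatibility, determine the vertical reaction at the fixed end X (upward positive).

R_X = 123.4 kN

Remove the prop at Y; the released (primary) structure is a cantilever built in at X.
Downward deflection at the released point Y due to the loads:
  point load 179.5 at a = 2.1: Pa²(3L − a)/(6EI) = 1385/EI
Tip deflection under a unit load at Y: L³/(3EI) = 24.7/EI.
Compatibility at Y: δ_0 − R_Y·δ_{YY} = 0, so R_Y = 1385/24.7 = 56.09 kN.
Vertical equilibrium: R_X = ΣP − R_Y = 179.5 − 56.09 = 123.4 kN.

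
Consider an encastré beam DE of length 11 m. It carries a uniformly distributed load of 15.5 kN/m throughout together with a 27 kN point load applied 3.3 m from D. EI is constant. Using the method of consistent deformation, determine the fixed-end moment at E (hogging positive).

M_E = 175 kN·m

Take the two fixed-end moments M_D, M_E as redundants; the released structure is the simple span DE.
End rotations of the released simple span under the applied load (×1/EI):
  at D: UDL 15.5: wL³/(24EI) = 859.6/EI
  at E: UDL 15.5: wL³/(24EI) = 859.6/EI
  at D: point load 27 at a = 3.3: Pab(L + b)/(6LEI) = 194.4/EI
  at E: point load 27 at a = 3.3: Pab(L + a)/(6LEI) = 148.6/EI
  θ_D0 = 1054/EI,  θ_E0 = 1008/EI
Flexibility coefficients: a unit moment at one end gives L/(3EI) there and L/(6EI) at the far end, so f₁₁ = f₂₂ = 3.667/EI and f₁₂ = f₂₁ = 1.833/EI.
Compatibility — zero rotation at each built-in end:
  3.667 M_D + 1.833 M_E = 1054
  1.833 M_D + 3.667 M_E = 1008
Solving the pair gives M_D = 200 kN·m and M_E = 175 kN·m (hogging).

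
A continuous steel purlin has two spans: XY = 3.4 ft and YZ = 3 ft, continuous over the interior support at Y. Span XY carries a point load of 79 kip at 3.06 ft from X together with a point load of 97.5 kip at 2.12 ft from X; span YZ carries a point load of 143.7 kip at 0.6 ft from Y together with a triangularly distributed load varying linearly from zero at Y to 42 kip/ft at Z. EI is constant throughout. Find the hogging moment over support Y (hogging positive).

Insert a hinge at Y; M_Y is the redundant, and each span becomes simply supported.
Discontinuity in slope at Y on the released structure — sum the simple-span end rotations:
  span XY: point load 79 at a = 3.06: Pab(L + a)/(6LEI) = 26.03/EI
  span XY: point load 97.5 at a = 2.12: Pab(L + a)/(6LEI) = 71.59/EI
  span YZ: point load 143.7 at a = 0.6: Pab(L + b)/(6LEI) = 62.08/EI
  span YZ: triangular load, peak 42: 7w₀L³/(360EI) = 22.05/EI
  relative rotation θ_0 = (97.62 + 84.13)/EI = 181.7/EI
A unit hogging moment at Y produces rotation L₁/(3EI) + L₂/(3EI) = 2.133/EI.
Compatibility: M_Y·(L₁+L₂)/(3EI) = θ_0, giving M_Y = 85.19 kip·ft (hogging).

M_Y = 85.19 kip·ft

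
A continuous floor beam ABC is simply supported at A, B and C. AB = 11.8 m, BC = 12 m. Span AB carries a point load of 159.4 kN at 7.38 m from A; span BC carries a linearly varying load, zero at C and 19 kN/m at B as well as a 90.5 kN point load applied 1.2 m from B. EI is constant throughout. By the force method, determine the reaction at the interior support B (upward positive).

Release continuity at B by inserting a hinge; the redundant is the internal moment M_B. The primary structure is two simply-supported spans AB and BC.
Discontinuity in slope at B on the released structure — sum the simple-span end rotations:
  span AB: point load 159.4 at a = 7.38: Pab(L + a)/(6LEI) = 1409/EI
  span BC: triangular load, peak 19: w₀L³/(45EI) = 729.6/EI
  span BC: point load 90.5 at a = 1.2: Pab(L + b)/(6LEI) = 371.4/EI
  relative rotation θ_0 = (1409 + 1101)/EI = 2510/EI
A unit hogging moment at B produces rotation L₁/(3EI) + L₂/(3EI) = 7.933/EI.
Slope continuity at B: θ_0 = M_B·7.933/EI, so M_B = 2510/7.933 = 316.3 kN·m (hogging).
Span AB, ΣM about A with M_B applied at B: R_B^{AB}·11.8 = 1176 + 316.3, so R_B^{AB} = 126.5 kN and R_A = 159.4 − 126.5 = 32.9 kN.
Span BC, ΣM about C: R_B^{BC}·12 = 1889 + 316.3, so R_B^{BC} = 183.8 kN and R_C = 204.5 − 183.8 = 20.69 kN.
R_B = 126.5 + 183.8 = 310.3 kN.

R_B = 310.3 kN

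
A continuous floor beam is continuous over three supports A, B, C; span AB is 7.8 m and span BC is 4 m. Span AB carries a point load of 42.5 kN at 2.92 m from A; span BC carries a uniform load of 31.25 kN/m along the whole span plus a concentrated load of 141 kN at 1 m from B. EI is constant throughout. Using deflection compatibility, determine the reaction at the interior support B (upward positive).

Insert a hinge at B; M_B is the redundant, and each span becomes simply supported.
Discontinuity in slope at B on the released structure — sum the simple-span end rotations:
  span AB: point load 42.5 at a = 2.92: Pab(L + a)/(6LEI) = 138.7/EI
  span BC: UDL 31.25: wL³/(24EI) = 83.33/EI
  span BC: point load 141 at a = 1: Pab(L + b)/(6LEI) = 123.4/EI
  relative rotation θ_0 = (138.7 + 206.7)/EI = 345.4/EI
A unit hogging moment at B produces rotation L₁/(3EI) + L₂/(3EI) = 3.933/EI.
Compatibility: M_B·(L₁+L₂)/(3EI) = θ_0, giving M_B = 87.82 kN·m (hogging).
Span AB, ΣM about A with M_B applied at B: R_B^{AB}·7.8 = 124.1 + 87.82, so R_B^{AB} = 27.17 kN and R_A = 42.5 − 27.17 = 15.33 kN.
Span BC, ΣM about C: R_B^{BC}·4 = 673 + 87.82, so R_B^{BC} = 190.2 kN and R_C = 266 − 190.2 = 75.79 kN.
R_B = 27.17 + 190.2 = 217.4 kN.

R_B = 217.4 kN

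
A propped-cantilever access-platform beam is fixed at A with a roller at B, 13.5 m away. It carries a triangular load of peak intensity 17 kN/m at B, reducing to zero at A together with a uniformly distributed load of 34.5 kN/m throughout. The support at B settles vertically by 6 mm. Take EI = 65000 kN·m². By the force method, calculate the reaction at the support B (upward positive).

R_B = 237.3 kN

Take the reaction at B as the redundant and release it; the primary structure is a cantilever fixed at A.
Free-end deflection of the primary structure under the applied loading (downward +):
  triangular load, peak 17 at the free end: 11w₀L⁴/(120EI) = 51760/EI
  UDL 34.5: wL⁴/(8EI) = 143240/EI
  δ_0 = 195000/EI
Flexibility coefficient — unit upward force at B: δ_{BB} = L³/(3EI) = 820.1/EI.
With EI = 65000 kN·m²: δ_0 = 3 m and δ_{BB} = 0.012617 m/kN.
Compatibility — the beam at B must follow the support down by 0.006 m: δ_0 − R_B·δ_{BB} = 0.006, so R_B = (3 − 0.006)/0.012617 = 237.3 kN.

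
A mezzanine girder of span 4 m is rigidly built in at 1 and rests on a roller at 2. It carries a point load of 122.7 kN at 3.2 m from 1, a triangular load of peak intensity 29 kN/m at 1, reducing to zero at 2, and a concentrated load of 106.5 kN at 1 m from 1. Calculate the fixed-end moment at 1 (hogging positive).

M_1 = 147.9 kN·m

Remove the prop at 2; the released (primary) structure is a cantilever built in at 1.
Deflection at 2 on the released cantilever, summing each load's contribution:
  point load 122.7 at a = 3.2: Pa²(3L − a)/(6EI) = 1843/EI
  triangular load, peak 29 at the fixed end: w₀L⁴/(30EI) = 247.5/EI
  point load 106.5 at a = 1: Pa²(3L − a)/(6EI) = 195.2/EI
  δ_0 = 2286/EI
Tip deflection under a unit load at 2: L³/(3EI) = 21.33/EI.
Compatibility at 2: δ_0 − R_2·δ_{22} = 0, so R_2 = 2286/21.33 = 107.1 kN.
Moment equilibrium about 1: M_1 = Σ(load moments about 1) − R_2·L = 576.5 − 107.1×4 = 147.9 kN·m.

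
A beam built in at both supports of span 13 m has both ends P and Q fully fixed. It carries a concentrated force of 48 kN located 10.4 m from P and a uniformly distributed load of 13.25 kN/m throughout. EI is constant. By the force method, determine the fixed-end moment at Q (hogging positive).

Release both end moments; the primary structure is a simply-supported span PQ with redundants M_P and M_Q.
On the primary (simply-supported) span, the end slopes from the loading are:
  at P: point load 48 at a = 10.4: Pab(L + b)/(6LEI) = 259.6/EI
  at Q: point load 48 at a = 10.4: Pab(L + a)/(6LEI) = 389.4/EI
  at P: UDL 13.25: wL³/(24EI) = 1213/EI
  at Q: UDL 13.25: wL³/(24EI) = 1213/EI
  θ_P0 = 1473/EI,  θ_Q0 = 1602/EI
Flexibility coefficients: a unit moment at one end gives L/(3EI) there and L/(6EI) at the far end, so f₁₁ = f₂₂ = 4.333/EI and f₁₂ = f₂₁ = 2.167/EI.
Compatibility — zero rotation at each built-in end:
  4.333 M_P + 2.167 M_Q = 1473
  2.167 M_P + 4.333 M_Q = 1602
Solving the pair gives M_P = 206.6 kN·m and M_Q = 266.5 kN·m (hogging).

M_Q = 266.5 kN·m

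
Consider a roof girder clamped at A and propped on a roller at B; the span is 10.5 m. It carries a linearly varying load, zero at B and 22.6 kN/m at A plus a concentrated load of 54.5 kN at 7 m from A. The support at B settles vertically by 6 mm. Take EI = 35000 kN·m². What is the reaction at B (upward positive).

R_B = 51.45 kN

Release the roller at B. Primary structure: cantilever fixed at A.
Free-end deflection of the primary structure under the applied loading (downward +):
  triangular load, peak 22.6 at the fixed end: w₀L⁴/(30EI) = 9157/EI
  point load 54.5 at a = 7: Pa²(3L − a)/(6EI) = 10905/EI
  δ_0 = 20061/EI
Tip deflection under a unit load at B: L³/(3EI) = 385.9/EI.
With EI = 35000 kN·m²: δ_0 = 0.57318 m and δ_{BB} = 0.011025 m/kN.
Compatibility — the beam at B must follow the support down by 0.006 m: δ_0 − R_B·δ_{BB} = 0.006, so R_B = (0.57318 − 0.006)/0.011025 = 51.45 kN.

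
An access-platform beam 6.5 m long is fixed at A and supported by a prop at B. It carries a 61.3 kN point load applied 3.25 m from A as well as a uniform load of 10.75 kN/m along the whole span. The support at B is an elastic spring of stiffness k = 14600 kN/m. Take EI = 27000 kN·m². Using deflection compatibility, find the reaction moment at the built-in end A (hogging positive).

M_A = 137.3 kN·m

Choose R_B as the redundant. The primary structure is the cantilever fixed at A.
Downward deflection at the released point B due to the loads:
  point load 61.3 at a = 3.25: Pa²(3L − a)/(6EI) = 1754/EI
  UDL 10.75: wL⁴/(8EI) = 2399/EI
  δ_0 = 4152/EI
Flexibility coefficient — unit upward force at B: δ_{BB} = L³/(3EI) = 91.54/EI.
With EI = 27000 kN·m²: δ_0 = 0.15379 m and δ_{BB} = 0.00339 m/kN.
Compatibility — the spring shortens by R_B/k under the reaction it provides: δ_0 − R_B·δ_{BB} = R_B/k. With 1/k = 0.000068 m/kN, R_B = δ_0 / (δ_{BB} + 1/k) = 0.15379 / (0.00339 + 0.000068) = 44.46 kN.
Moment equilibrium about A: M_A = Σ(load moments about A) − R_B·L = 426.3 − 44.46×6.5 = 137.3 kN·m.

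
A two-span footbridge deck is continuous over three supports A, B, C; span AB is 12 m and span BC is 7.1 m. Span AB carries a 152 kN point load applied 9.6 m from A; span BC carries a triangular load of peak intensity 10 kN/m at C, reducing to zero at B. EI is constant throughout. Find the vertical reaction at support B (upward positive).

R_B = 172.9 kN

Release continuity at B by inserting a hinge; the redundant is the internal moment M_B. The primary structure is two simply-supported spans AB and BC.
End slopes at the hinge B, treating each span as simply supported:
  span AB: point load 152 at a = 9.6: Pab(L + a)/(6LEI) = 1051/EI
  span BC: triangular load, peak 10: 7w₀L³/(360EI) = 69.59/EI
  relative rotation θ_0 = (1051 + 69.59)/EI = 1120/EI
A unit hogging moment at B produces rotation L₁/(3EI) + L₂/(3EI) = 6.367/EI.
Slope continuity at B: θ_0 = M_B·6.367/EI, so M_B = 1120/6.367 = 176 kN·m (hogging).
Span AB, ΣM about A with M_B applied at B: R_B^{AB}·12 = 1459 + 176, so R_B^{AB} = 136.3 kN and R_A = 152 − 136.3 = 15.74 kN.
Span BC, ΣM about C: R_B^{BC}·7.1 = 84.02 + 176, so R_B^{BC} = 36.62 kN and R_C = 35.5 − 36.62 = -1.115 kN.
R_B = 136.3 + 36.62 = 172.9 kN.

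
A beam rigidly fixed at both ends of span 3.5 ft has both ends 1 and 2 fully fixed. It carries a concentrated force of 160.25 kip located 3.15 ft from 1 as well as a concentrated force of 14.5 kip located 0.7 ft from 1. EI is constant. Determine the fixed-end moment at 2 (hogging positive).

Release both end moments; the primary structure is a simply-supported span 12 with redundants M_1 and M_2.
Simple-span end rotations at 1 and 2 under the given loads:
  at 1: point load 160.25 at a = 3.15: Pab(L + b)/(6LEI) = 32.39/EI
  at 2: point load 160.25 at a = 3.15: Pab(L + a)/(6LEI) = 55.95/EI
  at 1: point load 14.5 at a = 0.7: Pab(L + b)/(6LEI) = 8.526/EI
  at 2: point load 14.5 at a = 0.7: Pab(L + a)/(6LEI) = 5.684/EI
  θ_10 = 40.92/EI,  θ_20 = 61.63/EI
Flexibility coefficients: a unit moment at one end gives L/(3EI) there and L/(6EI) at the far end, so f₁₁ = f₂₂ = 1.167/EI and f₁₂ = f₂₁ = 0.5833/EI.
Compatibility — zero rotation at each built-in end:
  1.167 M_1 + 0.5833 M_2 = 40.92
  0.5833 M_1 + 1.167 M_2 = 61.63
Solving the pair gives M_1 = 11.54 kip·ft and M_2 = 47.05 kip·ft (hogging).

M_2 = 47.05 kip·ft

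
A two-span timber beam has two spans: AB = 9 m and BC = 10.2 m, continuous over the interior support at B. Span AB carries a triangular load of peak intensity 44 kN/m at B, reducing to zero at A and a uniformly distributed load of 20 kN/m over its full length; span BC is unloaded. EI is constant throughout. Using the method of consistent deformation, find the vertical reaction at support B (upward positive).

R_B = 265.1 kN

Release continuity at B by inserting a hinge; the redundant is the internal moment M_B. The primary structure is two simply-supported spans AB and BC.
Discontinuity in slope at B on the released structure — sum the simple-span end rotations:
  span AB: triangular load, peak 44: w₀L³/(45EI) = 712.8/EI
  span AB: UDL 20: wL³/(24EI) = 607.5/EI
  relative rotation θ_0 = (1320 + 0)/EI = 1320/EI
A unit hogging moment at B produces rotation L₁/(3EI) + L₂/(3EI) = 6.4/EI.
Slope continuity at B: θ_0 = M_B·6.4/EI, so M_B = 1320/6.4 = 206.3 kN·m (hogging).
Span AB, ΣM about A with M_B applied at B: R_B^{AB}·9 = 1998 + 206.3, so R_B^{AB} = 244.9 kN and R_A = 378 − 244.9 = 133.1 kN.
Span BC, ΣM about C: R_B^{BC}·10.2 = 0 + 206.3, so R_B^{BC} = 20.23 kN and R_C = 0 − 20.23 = -20.23 kN.
R_B = 244.9 + 20.23 = 265.1 kN.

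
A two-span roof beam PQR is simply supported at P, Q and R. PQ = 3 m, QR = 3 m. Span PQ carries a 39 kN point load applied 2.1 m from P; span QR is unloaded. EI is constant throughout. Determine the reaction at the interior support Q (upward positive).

Insert a hinge at Q; M_Q is the redundant, and each span becomes simply supported.
Rotations at Q on the released spans (each span's end-slope, ×1/EI):
  span PQ: point load 39 at a = 2.1: Pab(L + a)/(6LEI) = 20.88/EI
  relative rotation θ_0 = (20.88 + 0)/EI = 20.88/EI
A unit hogging moment at Q produces rotation L₁/(3EI) + L₂/(3EI) = 2/EI.
Compatibility: M_Q·(L₁+L₂)/(3EI) = θ_0, giving M_Q = 10.44 kN·m (hogging).
Span PQ, ΣM about P with M_Q applied at Q: R_Q^{PQ}·3 = 81.9 + 10.44, so R_Q^{PQ} = 30.78 kN and R_P = 39 − 30.78 = 8.219 kN.
Span QR, ΣM about R: R_Q^{QR}·3 = 0 + 10.44, so R_Q^{QR} = 3.481 kN and R_R = 0 − 3.481 = -3.481 kN.
R_Q = 30.78 + 3.481 = 34.26 kN.

R_Q = 34.26 kN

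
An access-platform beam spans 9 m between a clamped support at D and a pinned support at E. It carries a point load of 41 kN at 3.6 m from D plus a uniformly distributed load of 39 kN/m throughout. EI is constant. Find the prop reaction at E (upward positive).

Remove the prop at E; the released (primary) structure is a cantilever built in at D.
Deflection at E on the released cantilever, summing each load's contribution:
  point load 41 at a = 3.6: Pa²(3L − a)/(6EI) = 2072/EI
  UDL 39: wL⁴/(8EI) = 31985/EI
  δ_0 = 34057/EI
Flexibility coefficient — unit upward force at E: δ_{EE} = L³/(3EI) = 243/EI.
The prop prevents deflection at E: R_E = δ_0/δ_{EE} = 34057/243 = 140.2 kN.

R_E = 140.2 kN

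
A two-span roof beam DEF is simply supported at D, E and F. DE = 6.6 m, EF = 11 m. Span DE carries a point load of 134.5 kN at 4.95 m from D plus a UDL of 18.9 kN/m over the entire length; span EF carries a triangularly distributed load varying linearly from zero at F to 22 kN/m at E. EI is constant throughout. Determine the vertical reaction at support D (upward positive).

Take M_E as the redundant. Released structure: two simple spans DE and EF with a hinge at E.
End slopes at the hinge E, treating each span as simply supported:
  span DE: point load 134.5 at a = 4.95: Pab(L + a)/(6LEI) = 320.4/EI
  span DE: UDL 18.9: wL³/(24EI) = 226.4/EI
  span EF: triangular load, peak 22: w₀L³/(45EI) = 650.7/EI
  relative rotation θ_0 = (546.8 + 650.7)/EI = 1198/EI
A unit hogging moment at E produces rotation L₁/(3EI) + L₂/(3EI) = 5.867/EI.
Slope continuity at E: θ_0 = M_E·5.867/EI, so M_E = 1198/5.867 = 204.1 kN·m (hogging).
Span DE, ΣM about D with M_E applied at E: R_E^{DE}·6.6 = 1077 + 204.1, so R_E^{DE} = 194.2 kN and R_D = 259.2 − 194.2 = 65.07 kN.

R_D = 65.07 kN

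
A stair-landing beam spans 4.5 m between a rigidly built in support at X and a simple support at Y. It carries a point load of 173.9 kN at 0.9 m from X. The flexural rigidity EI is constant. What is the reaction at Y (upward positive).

Remove the prop at Y; the released (primary) structure is a cantilever built in at X.
Downward deflection at the released point Y due to the loads:
  point load 173.9 at a = 0.9: Pa²(3L − a)/(6EI) = 295.8/EI
Tip deflection under a unit load at Y: L³/(3EI) = 30.38/EI.
Compatibility at Y: δ_0 − R_Y·δ_{YY} = 0, so R_Y = 295.8/30.38 = 9.738 kN.

R_Y = 9.738 kN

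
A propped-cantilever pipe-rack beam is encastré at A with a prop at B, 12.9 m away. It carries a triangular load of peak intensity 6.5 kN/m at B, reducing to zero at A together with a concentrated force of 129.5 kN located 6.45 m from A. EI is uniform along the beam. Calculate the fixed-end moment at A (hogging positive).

M_A = 376.3 kN·m

Choose R_B as the redundant. The primary structure is the cantilever fixed at A.
Primary-structure tip deflection at B by superposition:
  triangular load, peak 6.5 at the free end: 11w₀L⁴/(120EI) = 16500/EI
  point load 129.5 at a = 6.45: Pa²(3L − a)/(6EI) = 28958/EI
  δ_0 = 45458/EI
Tip deflection under a unit load at B: L³/(3EI) = 715.6/EI.
The prop prevents deflection at B: R_B = δ_0/δ_{BB} = 45458/715.6 = 63.53 kN.
Moment equilibrium about A: M_A = Σ(load moments about A) − R_B·L = 1196 − 63.53×12.9 = 376.3 kN·m.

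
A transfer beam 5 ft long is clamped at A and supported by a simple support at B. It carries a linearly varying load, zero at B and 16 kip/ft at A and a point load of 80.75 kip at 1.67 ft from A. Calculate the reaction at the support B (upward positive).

R_B = 20.01 kip

Release the roller at B. Primary structure: cantilever fixed at A.
Deflection at B on the released cantilever, summing each load's contribution:
  triangular load, peak 16 at the fixed end: w₀L⁴/(30EI) = 333.3/EI
  point load 80.75 at a = 1.67: Pa²(3L − a)/(6EI) = 500.3/EI
  δ_0 = 833.7/EI
Tip deflection under a unit load at B: L³/(3EI) = 41.67/EI.
The prop prevents deflection at B: R_B = δ_0/δ_{BB} = 833.7/41.67 = 20.01 kip.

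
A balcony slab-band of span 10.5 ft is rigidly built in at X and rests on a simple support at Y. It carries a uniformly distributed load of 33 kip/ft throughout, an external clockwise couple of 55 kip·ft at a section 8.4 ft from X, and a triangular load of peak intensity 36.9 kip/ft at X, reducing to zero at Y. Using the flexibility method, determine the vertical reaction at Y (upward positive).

R_Y = 176.2 kip

Release the roller at Y. Primary structure: cantilever fixed at X.
Free-end deflection of the primary structure under the applied loading (downward +):
  UDL 33: wL⁴/(8EI) = 50140/EI
  clockwise couple 55 at a = 8.4: M₀a(2L − a)/(2EI) = 2911/EI
  triangular load, peak 36.9 at the fixed end: w₀L⁴/(30EI) = 14951/EI
  δ_0 = 68001/EI
Flexibility coefficient — unit upward force at Y: δ_{YY} = L³/(3EI) = 385.9/EI.
Compatibility at Y: δ_0 − R_Y·δ_{YY} = 0, so R_Y = 68001/385.9 = 176.2 kip.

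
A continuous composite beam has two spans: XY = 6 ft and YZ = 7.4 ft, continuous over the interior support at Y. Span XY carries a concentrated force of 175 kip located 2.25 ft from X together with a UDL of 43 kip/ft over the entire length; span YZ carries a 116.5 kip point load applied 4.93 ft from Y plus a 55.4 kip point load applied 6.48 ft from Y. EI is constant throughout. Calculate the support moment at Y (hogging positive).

Release continuity at Y by inserting a hinge; the redundant is the internal moment M_Y. The primary structure is two simply-supported spans XY and YZ.
Discontinuity in slope at Y on the released structure — sum the simple-span end rotations:
  span XY: point load 175 at a = 2.25: Pab(L + a)/(6LEI) = 338.4/EI
  span XY: UDL 43: wL³/(24EI) = 387/EI
  span YZ: point load 116.5 at a = 4.93: Pab(L + b)/(6LEI) = 315.4/EI
  span YZ: point load 55.4 at a = 6.48: Pab(L + b)/(6LEI) = 61.89/EI
  relative rotation θ_0 = (725.4 + 377.2)/EI = 1103/EI
A unit hogging moment at Y produces rotation L₁/(3EI) + L₂/(3EI) = 4.467/EI.
Compatibility: M_Y·(L₁+L₂)/(3EI) = θ_0, giving M_Y = 246.9 kip·ft (hogging).

M_Y = 246.9 kip·ft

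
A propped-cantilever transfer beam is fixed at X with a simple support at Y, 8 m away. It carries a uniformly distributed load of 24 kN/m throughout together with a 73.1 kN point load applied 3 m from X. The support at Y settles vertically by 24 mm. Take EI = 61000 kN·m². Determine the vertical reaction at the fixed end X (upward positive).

R_X = 188.2 kN

Remove the prop at Y; the released (primary) structure is a cantilever built in at X.
Downward deflection at the released point Y due to the loads:
  UDL 24: wL⁴/(8EI) = 12288/EI
  point load 73.1 at a = 3: Pa²(3L − a)/(6EI) = 2303/EI
  δ_0 = 14591/EI
Tip deflection under a unit load at Y: L³/(3EI) = 170.7/EI.
With EI = 61000 kN·m²: δ_0 = 0.23919 m and δ_{YY} = 0.002798 m/kN.
Compatibility — the beam at Y must follow the support down by 0.024 m: δ_0 − R_Y·δ_{YY} = 0.024, so R_Y = (0.23919 − 0.024)/0.002798 = 76.91 kN.
Vertical equilibrium: R_X = ΣP − R_Y = 265.1 − 76.91 = 188.2 kN.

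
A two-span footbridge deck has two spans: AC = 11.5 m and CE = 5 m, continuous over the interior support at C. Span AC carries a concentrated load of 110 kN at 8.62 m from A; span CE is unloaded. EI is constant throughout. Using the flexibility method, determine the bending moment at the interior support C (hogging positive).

Take M_C as the redundant. Released structure: two simple spans AC and CE with a hinge at C.
End slopes at the hinge C, treating each span as simply supported:
  span AC: point load 110 at a = 8.62: Pab(L + a)/(6LEI) = 796.3/EI
  relative rotation θ_0 = (796.3 + 0)/EI = 796.3/EI
A unit hogging moment at C produces rotation L₁/(3EI) + L₂/(3EI) = 5.5/EI.
Compatibility: M_C·(L₁+L₂)/(3EI) = θ_0, giving M_C = 144.8 kN·m (hogging).

M_C = 144.8 kN·m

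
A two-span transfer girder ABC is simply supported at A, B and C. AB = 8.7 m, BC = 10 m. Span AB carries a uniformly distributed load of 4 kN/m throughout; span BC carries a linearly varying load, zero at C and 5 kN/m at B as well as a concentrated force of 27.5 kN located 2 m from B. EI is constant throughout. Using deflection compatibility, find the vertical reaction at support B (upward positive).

Insert a hinge at B; M_B is the redundant, and each span becomes simply supported.
End slopes at the hinge B, treating each span as simply supported:
  span AB: UDL 4: wL³/(24EI) = 109.8/EI
  span BC: triangular load, peak 5: w₀L³/(45EI) = 111.1/EI
  span BC: point load 27.5 at a = 2: Pab(L + b)/(6LEI) = 132/EI
  relative rotation θ_0 = (109.8 + 243.1)/EI = 352.9/EI
A unit hogging moment at B produces rotation L₁/(3EI) + L₂/(3EI) = 6.233/EI.
Compatibility: M_B·(L₁+L₂)/(3EI) = θ_0, giving M_B = 56.61 kN·m (hogging).
Span AB, ΣM about A with M_B applied at B: R_B^{AB}·8.7 = 151.4 + 56.61, so R_B^{AB} = 23.91 kN and R_A = 34.8 − 23.91 = 10.89 kN.
Span BC, ΣM about C: R_B^{BC}·10 = 386.7 + 56.61, so R_B^{BC} = 44.33 kN and R_C = 52.5 − 44.33 = 8.172 kN.
R_B = 23.91 + 44.33 = 68.23 kN.

R_B = 68.23 kN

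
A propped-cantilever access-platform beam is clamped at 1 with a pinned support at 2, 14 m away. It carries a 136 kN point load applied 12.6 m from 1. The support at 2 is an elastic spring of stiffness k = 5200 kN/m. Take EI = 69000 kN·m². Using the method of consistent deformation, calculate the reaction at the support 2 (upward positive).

Choose R_2 as the redundant. The primary structure is the cantilever fixed at 1.
Free-end deflection of the primary structure under the applied loading (downward +):
  point load 136 at a = 12.6: Pa²(3L − a)/(6EI) = 105798/EI
Tip deflection under a unit load at 2: L³/(3EI) = 914.7/EI.
With EI = 69000 kN·m²: δ_0 = 1.5333 m and δ_{22} = 0.013256 m/kN.
Compatibility — the spring shortens by R_2/k under the reaction it provides: δ_0 − R_2·δ_{22} = R_2/k. With 1/k = 0.000192 m/kN, R_2 = δ_0 / (δ_{22} + 1/k) = 1.5333 / (0.013256 + 0.000192) = 114 kN.

R_2 = 114 kN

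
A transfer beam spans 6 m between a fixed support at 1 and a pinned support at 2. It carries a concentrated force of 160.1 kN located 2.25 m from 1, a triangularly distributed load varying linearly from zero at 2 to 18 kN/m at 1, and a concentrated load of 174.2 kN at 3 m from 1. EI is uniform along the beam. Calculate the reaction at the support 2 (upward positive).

Remove the prop at 2; the released (primary) structure is a cantilever built in at 1.
Downward deflection at the released point 2 due to the loads:
  point load 160.1 at a = 2.25: Pa²(3L − a)/(6EI) = 2128/EI
  triangular load, peak 18 at the fixed end: w₀L⁴/(30EI) = 777.6/EI
  point load 174.2 at a = 3: Pa²(3L − a)/(6EI) = 3920/EI
  δ_0 = 6825/EI
Flexibility coefficient — unit upward force at 2: δ_{22} = L³/(3EI) = 72/EI.
Compatibility at 2: δ_0 − R_2·δ_{22} = 0, so R_2 = 6825/72 = 94.79 kN.

R_2 = 94.79 kN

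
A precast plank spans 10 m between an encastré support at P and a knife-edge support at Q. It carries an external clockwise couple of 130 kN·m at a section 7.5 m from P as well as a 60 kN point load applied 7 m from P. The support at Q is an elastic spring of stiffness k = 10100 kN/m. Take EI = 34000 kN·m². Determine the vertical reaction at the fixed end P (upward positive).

Choose R_Q as the redundant. The primary structure is the cantilever fixed at P.
Free-end deflection of the primary structure under the applied loading (downward +):
  clockwise couple 130 at a = 7.5: M₀a(2L − a)/(2EI) = 6094/EI
  point load 60 at a = 7: Pa²(3L − a)/(6EI) = 11270/EI
  δ_0 = 17364/EI
Tip deflection under a unit load at Q: L³/(3EI) = 333.3/EI.
With EI = 34000 kN·m²: δ_0 = 0.5107 m and δ_{QQ} = 0.009804 m/kN.
Compatibility — the spring shortens by R_Q/k under the reaction it provides: δ_0 − R_Q·δ_{QQ} = R_Q/k. With 1/k = 0.000099 m/kN, R_Q = δ_0 / (δ_{QQ} + 1/k) = 0.5107 / (0.009804 + 0.000099) = 51.57 kN.
Vertical equilibrium: R_P = ΣP − R_Q = 60 − 51.57 = 8.43 kN.

R_P = 8.43 kN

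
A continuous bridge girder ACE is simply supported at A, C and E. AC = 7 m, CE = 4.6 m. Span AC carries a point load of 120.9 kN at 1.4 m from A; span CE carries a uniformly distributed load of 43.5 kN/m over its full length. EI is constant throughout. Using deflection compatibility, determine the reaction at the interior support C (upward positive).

R_C = 158.3 kN

Release continuity at C by inserting a hinge; the redundant is the internal moment M_C. The primary structure is two simply-supported spans AC and CE.
Discontinuity in slope at C on the released structure — sum the simple-span end rotations:
  span AC: point load 120.9 at a = 1.4: Pab(L + a)/(6LEI) = 189.6/EI
  span CE: UDL 43.5: wL³/(24EI) = 176.4/EI
  relative rotation θ_0 = (189.6 + 176.4)/EI = 366/EI
A unit hogging moment at C produces rotation L₁/(3EI) + L₂/(3EI) = 3.867/EI.
Slope continuity at C: θ_0 = M_C·3.867/EI, so M_C = 366/3.867 = 94.65 kN·m (hogging).
Span AC, ΣM about A with M_C applied at C: R_C^{AC}·7 = 169.3 + 94.65, so R_C^{AC} = 37.7 kN and R_A = 120.9 − 37.7 = 83.2 kN.
Span CE, ΣM about E: R_C^{CE}·4.6 = 460.2 + 94.65, so R_C^{CE} = 120.6 kN and R_E = 200.1 − 120.6 = 79.47 kN.
R_C = 37.7 + 120.6 = 158.3 kN.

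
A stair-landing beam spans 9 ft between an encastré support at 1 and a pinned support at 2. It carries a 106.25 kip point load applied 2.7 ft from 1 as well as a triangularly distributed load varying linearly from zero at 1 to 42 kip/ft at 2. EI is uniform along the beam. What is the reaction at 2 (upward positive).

Release the roller at 2. Primary structure: cantilever fixed at 1.
Deflection at 2 on the released cantilever, summing each load's contribution:
  point load 106.25 at a = 2.7: Pa²(3L − a)/(6EI) = 3137/EI
  triangular load, peak 42 at the free end: 11w₀L⁴/(120EI) = 25260/EI
  δ_0 = 28397/EI
Tip deflection under a unit load at 2: L³/(3EI) = 243/EI.
Compatibility at 2: δ_0 − R_2·δ_{22} = 0, so R_2 = 28397/243 = 116.9 kip.

R_2 = 116.9 kip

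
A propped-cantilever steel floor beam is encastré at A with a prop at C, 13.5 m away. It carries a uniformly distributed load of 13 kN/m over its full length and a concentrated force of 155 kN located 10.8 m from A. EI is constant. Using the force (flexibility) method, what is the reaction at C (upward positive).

R_C = 174.9 kN

Release the roller at C. Primary structure: cantilever fixed at A.
Primary-structure tip deflection at C by superposition:
  UDL 13: wL⁴/(8EI) = 53974/EI
  point load 155 at a = 10.8: Pa²(3L − a)/(6EI) = 89492/EI
  δ_0 = 143467/EI
Flexibility coefficient — unit upward force at C: δ_{CC} = L³/(3EI) = 820.1/EI.
The prop prevents deflection at C: R_C = δ_0/δ_{CC} = 143467/820.1 = 174.9 kN.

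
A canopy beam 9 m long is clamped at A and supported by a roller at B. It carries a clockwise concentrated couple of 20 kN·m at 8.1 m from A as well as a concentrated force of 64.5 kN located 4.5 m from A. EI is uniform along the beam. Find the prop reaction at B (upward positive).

R_B = 23.46 kN

Remove the prop at B; the released (primary) structure is a cantilever built in at A.
Deflection at B on the released cantilever, summing each load's contribution:
  clockwise couple 20 at a = 8.1: M₀a(2L − a)/(2EI) = 801.9/EI
  point load 64.5 at a = 4.5: Pa²(3L − a)/(6EI) = 4898/EI
  δ_0 = 5700/EI
Flexibility coefficient — unit upward force at B: δ_{BB} = L³/(3EI) = 243/EI.
The prop prevents deflection at B: R_B = δ_0/δ_{BB} = 5700/243 = 23.46 kN.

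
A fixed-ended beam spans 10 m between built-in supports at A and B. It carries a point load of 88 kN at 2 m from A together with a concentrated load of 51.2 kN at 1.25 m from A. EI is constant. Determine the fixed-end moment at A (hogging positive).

M_A = 161.6 kN·m

Take the two fixed-end moments M_A, M_B as redundants; the released structure is the simple span AB.
Simple-span end rotations at A and B under the given loads:
  at A: point load 88 at a = 2: Pab(L + b)/(6LEI) = 422.4/EI
  at B: point load 88 at a = 2: Pab(L + a)/(6LEI) = 281.6/EI
  at A: point load 51.2 at a = 1.25: Pab(L + b)/(6LEI) = 175/EI
  at B: point load 51.2 at a = 1.25: Pab(L + a)/(6LEI) = 105/EI
  θ_A0 = 597.4/EI,  θ_B0 = 386.6/EI
Flexibility coefficients: a unit moment at one end gives L/(3EI) there and L/(6EI) at the far end, so f₁₁ = f₂₂ = 3.333/EI and f₁₂ = f₂₁ = 1.667/EI.
Compatibility — zero rotation at each built-in end:
  3.333 M_A + 1.667 M_B = 597.4
  1.667 M_A + 3.333 M_B = 386.6
Solving the pair gives M_A = 161.6 kN·m and M_B = 35.16 kN·m (hogging).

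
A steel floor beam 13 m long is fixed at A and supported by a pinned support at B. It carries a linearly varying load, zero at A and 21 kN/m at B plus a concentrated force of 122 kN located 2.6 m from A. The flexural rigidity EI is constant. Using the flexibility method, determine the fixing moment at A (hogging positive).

M_A = 435.4 kN·m

Remove the prop at B; the released (primary) structure is a cantilever built in at A.
Free-end deflection of the primary structure under the applied loading (downward +):
  triangular load, peak 21 at the free end: 11w₀L⁴/(120EI) = 54980/EI
  point load 122 at a = 2.6: Pa²(3L − a)/(6EI) = 5003/EI
  δ_0 = 59983/EI
Tip deflection under a unit load at B: L³/(3EI) = 732.3/EI.
The prop prevents deflection at B: R_B = δ_0/δ_{BB} = 59983/732.3 = 81.91 kN.
Moment equilibrium about A: M_A = Σ(load moments about A) − R_B·L = 1500 − 81.91×13 = 435.4 kN·m.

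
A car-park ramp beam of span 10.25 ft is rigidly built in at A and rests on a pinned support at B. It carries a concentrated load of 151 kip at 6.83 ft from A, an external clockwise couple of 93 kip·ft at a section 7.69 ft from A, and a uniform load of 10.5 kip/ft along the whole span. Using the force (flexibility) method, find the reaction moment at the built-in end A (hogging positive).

Take the reaction at B as the redundant and release it; the primary structure is a cantilever fixed at A.
Free-end deflection of the primary structure under the applied loading (downward +):
  point load 151 at a = 6.83: Pa²(3L − a)/(6EI) = 28082/EI
  clockwise couple 93 at a = 7.69: M₀a(2L − a)/(2EI) = 4581/EI
  UDL 10.5: wL⁴/(8EI) = 14488/EI
  δ_0 = 47150/EI
Flexibility coefficient — unit upward force at B: δ_{BB} = L³/(3EI) = 359/EI.
Compatibility at B: δ_0 − R_B·δ_{BB} = 0, so R_B = 47150/359 = 131.4 kip.
Moment equilibrium about A: M_A = Σ(load moments about A) − R_B·L = 1676 − 131.4×10.25 = 329.6 kip·ft.

M_A = 329.6 kip·ft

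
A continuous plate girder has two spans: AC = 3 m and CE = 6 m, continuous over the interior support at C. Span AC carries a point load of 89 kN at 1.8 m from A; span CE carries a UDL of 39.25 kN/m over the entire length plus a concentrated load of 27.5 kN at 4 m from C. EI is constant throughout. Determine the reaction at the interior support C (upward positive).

Insert a hinge at C; M_C is the redundant, and each span becomes simply supported.
End slopes at the hinge C, treating each span as simply supported:
  span AC: point load 89 at a = 1.8: Pab(L + a)/(6LEI) = 51.26/EI
  span CE: UDL 39.25: wL³/(24EI) = 353.2/EI
  span CE: point load 27.5 at a = 4: Pab(L + b)/(6LEI) = 48.89/EI
  relative rotation θ_0 = (51.26 + 402.1)/EI = 453.4/EI
A unit hogging moment at C produces rotation L₁/(3EI) + L₂/(3EI) = 3/EI.
Compatibility: M_C·(L₁+L₂)/(3EI) = θ_0, giving M_C = 151.1 kN·m (hogging).
Span AC, ΣM about A with M_C applied at C: R_C^{AC}·3 = 160.2 + 151.1, so R_C^{AC} = 103.8 kN and R_A = 89 − 103.8 = -14.78 kN.
Span CE, ΣM about E: R_C^{CE}·6 = 761.5 + 151.1, so R_C^{CE} = 152.1 kN and R_E = 263 − 152.1 = 110.9 kN.
R_C = 103.8 + 152.1 = 255.9 kN.

R_C = 255.9 kN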